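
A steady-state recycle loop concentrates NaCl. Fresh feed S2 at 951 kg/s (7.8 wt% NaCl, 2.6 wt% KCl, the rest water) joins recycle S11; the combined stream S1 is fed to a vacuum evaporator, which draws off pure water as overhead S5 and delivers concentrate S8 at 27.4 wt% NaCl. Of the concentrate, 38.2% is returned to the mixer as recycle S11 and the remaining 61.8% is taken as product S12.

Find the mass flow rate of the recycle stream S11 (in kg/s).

167.3 kg/s

Overall NaCl balance (none leaves overhead): NaCl in fresh feed = NaCl in product, i.e. 951×0.078 = (1−0.382)·S8·0.274.
S8 = 74.178/(0.274×0.618) = 438.06 kg/s.
Recycle S11 = 0.382×438.06 = 167.34 kg/s.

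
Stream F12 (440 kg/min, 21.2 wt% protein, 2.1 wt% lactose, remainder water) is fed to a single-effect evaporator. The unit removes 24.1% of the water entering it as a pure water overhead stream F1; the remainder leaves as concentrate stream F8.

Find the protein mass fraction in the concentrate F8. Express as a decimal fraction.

0.260

protein is not removed: 440×0.212 = 93.28 kg/min of protein enters F8.
water entering = 440×0.767 = 337.48 kg/min; overhead removed = 0.241×337.48 = 81.333 kg/min.
Concentrate = 440 − 81.333 = 358.67 kg/min.
Mass fraction = 93.28/358.67 = 0.260.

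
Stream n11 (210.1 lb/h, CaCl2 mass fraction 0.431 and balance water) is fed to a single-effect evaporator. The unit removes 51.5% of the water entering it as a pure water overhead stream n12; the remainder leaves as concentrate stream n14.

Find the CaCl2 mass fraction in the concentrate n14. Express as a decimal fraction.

0.610

CaCl2 is not removed: 210.1×0.431 = 90.553 lb/h of CaCl2 enters n14.
water entering = 210.1×0.569 = 119.55 lb/h; overhead removed = 0.515×119.55 = 61.567 lb/h.
Concentrate = 210.1 − 61.567 = 148.53 lb/h.
Mass fraction = 90.553/148.53 = 0.610.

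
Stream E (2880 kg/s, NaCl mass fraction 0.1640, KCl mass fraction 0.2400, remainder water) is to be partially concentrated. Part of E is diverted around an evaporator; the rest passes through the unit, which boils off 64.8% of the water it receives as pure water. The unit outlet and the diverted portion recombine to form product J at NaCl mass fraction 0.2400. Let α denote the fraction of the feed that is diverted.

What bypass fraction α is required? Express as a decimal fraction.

0.180

All 2880×0.164 = 472.32 kg/s of NaCl reaches J, so J = 472.32/0.240 = 1968 kg/s and vapour = 912 kg/s.
The evaporator receives (1−α)·2880 of feed at 0.596 water and removes 0.648 of that water:
0.648×0.596×(1−α)×2880 = 912
(1−α) = 912/1112.3 = 0.8199;  α = 0.1801.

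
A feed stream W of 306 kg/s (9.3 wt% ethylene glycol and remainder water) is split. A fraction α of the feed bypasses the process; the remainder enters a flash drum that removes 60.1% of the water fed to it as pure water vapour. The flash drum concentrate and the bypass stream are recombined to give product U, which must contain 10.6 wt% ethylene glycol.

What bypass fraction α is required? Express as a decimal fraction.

All 306×0.093 = 28.458 kg/s of ethylene glycol reaches U, so U = 28.458/0.106 = 268.47 kg/s and vapour = 37.528 kg/s.
The evaporator receives (1−α)·306 of feed at 0.907 water and removes 0.601 of that water:
0.601×0.907×(1−α)×306 = 37.528
(1−α) = 37.528/166.8 = 0.2250;  α = 0.7750.

0.775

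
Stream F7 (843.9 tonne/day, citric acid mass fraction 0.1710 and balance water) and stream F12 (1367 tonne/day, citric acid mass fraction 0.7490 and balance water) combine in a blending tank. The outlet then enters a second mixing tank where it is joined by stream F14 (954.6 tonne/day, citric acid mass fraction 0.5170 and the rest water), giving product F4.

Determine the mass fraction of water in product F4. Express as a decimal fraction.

0.4751

Overall, product flow = 3165.5 tonne/day.
water in = 843.9×0.829 + 1367×0.251 + 954.6×0.483 = 1503.8 tonne/day.
water fraction in F4 = 0.4751.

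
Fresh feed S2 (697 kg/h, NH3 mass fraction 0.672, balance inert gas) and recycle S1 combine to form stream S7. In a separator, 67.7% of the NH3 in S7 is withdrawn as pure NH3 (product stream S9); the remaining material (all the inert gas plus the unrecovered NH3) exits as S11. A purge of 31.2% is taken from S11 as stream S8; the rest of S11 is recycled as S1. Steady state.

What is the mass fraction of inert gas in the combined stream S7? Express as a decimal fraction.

inert gas enters only via S2 and leaves only via the purge: 697×0.328 = 0.312×(inert gas in S11), and the separator passes all inert gas, so inert gas in S7 = inert gas in S11 = 732.74 kg/h.
NH3 in S7: m_A = 697×0.672 + (1−0.312)·(1−0.677)·m_A, so m_A = 468.38/0.7778 = 602.21 kg/h.
S7 = 602.21 + 732.74 = 1335 kg/h.
inert gas fraction in S7 = 732.74/1335 = 0.549.

0.549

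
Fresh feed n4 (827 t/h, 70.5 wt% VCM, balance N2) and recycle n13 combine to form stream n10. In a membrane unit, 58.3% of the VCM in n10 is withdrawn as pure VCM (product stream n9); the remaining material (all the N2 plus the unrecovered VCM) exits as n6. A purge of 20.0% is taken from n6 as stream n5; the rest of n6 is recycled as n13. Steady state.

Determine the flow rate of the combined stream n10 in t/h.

N2 enters only via n4 and leaves only via the purge: 827×0.295 = 0.200×(N2 in n6), and the membrane unit passes all N2, so N2 in n10 = N2 in n6 = 1219.8 t/h.
VCM in n10: m_A = 827×0.705 + (1−0.200)·(1−0.583)·m_A, so m_A = 583.03/0.6664 = 874.9 t/h.
n10 = 874.9 + 1219.8 = 2094.7 t/h.

2095 t/h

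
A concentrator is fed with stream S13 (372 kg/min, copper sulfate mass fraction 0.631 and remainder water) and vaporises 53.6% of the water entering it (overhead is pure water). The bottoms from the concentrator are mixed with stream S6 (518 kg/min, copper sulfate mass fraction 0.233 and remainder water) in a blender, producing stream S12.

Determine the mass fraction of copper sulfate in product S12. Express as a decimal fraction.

0.435

Vapour removed = 0.536×0.369×372 = 73.576 kg/min; concentrate = 298.42 kg/min.
copper sulfate reaching the mixer = 234.73 (from concentrate) + 518×0.233 = 355.43 kg/min.
Product flow = 298.42 + 518 = 816.42 kg/min; copper sulfate fraction = 0.435.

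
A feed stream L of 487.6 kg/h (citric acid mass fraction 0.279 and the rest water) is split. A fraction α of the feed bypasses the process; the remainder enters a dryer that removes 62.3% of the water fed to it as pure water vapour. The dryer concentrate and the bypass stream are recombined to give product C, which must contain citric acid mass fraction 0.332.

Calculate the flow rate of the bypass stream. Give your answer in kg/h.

All 487.6×0.279 = 136.04 kg/h of citric acid reaches C, so C = 136.04/0.332 = 409.76 kg/h and vapour = 77.84 kg/h.
The evaporator receives (1−α)·487.6 of feed at 0.721 water and removes 0.623 of that water:
0.623×0.721×(1−α)×487.6 = 77.84
(1−α) = 77.84/219.02 = 0.3554;  α = 0.6446.
Bypass flow = 0.6446×487.6 = 314.31 kg/h.

314.3 kg/h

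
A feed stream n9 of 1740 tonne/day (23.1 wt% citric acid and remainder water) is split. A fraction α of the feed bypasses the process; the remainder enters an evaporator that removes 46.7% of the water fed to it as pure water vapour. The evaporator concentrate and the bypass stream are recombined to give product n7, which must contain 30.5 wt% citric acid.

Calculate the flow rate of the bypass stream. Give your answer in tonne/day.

564.5 tonne/day

All 1740×0.231 = 401.94 tonne/day of citric acid reaches n7, so n7 = 401.94/0.305 = 1317.8 tonne/day and vapour = 422.16 tonne/day.
The evaporator receives (1−α)·1740 of feed at 0.769 water and removes 0.467 of that water:
0.467×0.769×(1−α)×1740 = 422.16
(1−α) = 422.16/624.87 = 0.6756;  α = 0.3244.
Bypass flow = 0.3244×1740 = 564.46 tonne/day.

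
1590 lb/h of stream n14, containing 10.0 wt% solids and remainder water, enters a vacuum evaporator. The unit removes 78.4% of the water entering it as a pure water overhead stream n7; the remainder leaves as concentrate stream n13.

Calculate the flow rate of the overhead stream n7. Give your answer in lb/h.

water entering = 1590×0.900 = 1431 lb/h; overhead removed = 0.784×1431 = 1121.9 lb/h.

1122 lb/h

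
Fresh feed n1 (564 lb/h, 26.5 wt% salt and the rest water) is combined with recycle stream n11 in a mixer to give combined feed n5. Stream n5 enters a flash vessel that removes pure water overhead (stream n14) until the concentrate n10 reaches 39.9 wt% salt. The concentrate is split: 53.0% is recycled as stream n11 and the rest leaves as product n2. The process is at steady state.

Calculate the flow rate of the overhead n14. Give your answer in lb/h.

189.4 lb/h

Overall salt balance (none leaves overhead): salt in fresh feed = salt in product, i.e. 564×0.265 = (1−0.530)·n10·0.399.
n10 = 149.46/(0.399×0.470) = 796.99 lb/h.
Recycle n11 = 0.530×796.99 = 422.41 lb/h.
Combined feed n5 = 564 + 422.41 = 986.41 lb/h.
Overhead n14 = n5 − n10 = 986.41 − 796.99 = 189.41 lb/h.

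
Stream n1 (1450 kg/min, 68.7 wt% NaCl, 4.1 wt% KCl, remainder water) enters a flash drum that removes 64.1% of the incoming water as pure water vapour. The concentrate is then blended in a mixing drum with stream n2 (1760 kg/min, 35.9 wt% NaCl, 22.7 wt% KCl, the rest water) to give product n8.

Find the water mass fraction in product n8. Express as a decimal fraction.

Vapour removed = 0.641×0.272×1450 = 252.81 kg/min; concentrate = 1197.2 kg/min.
water reaching the mixer = 141.59 (from concentrate) + 1760×0.414 = 870.23 kg/min.
Product flow = 1197.2 + 1760 = 2957.2 kg/min; water fraction = 0.294.

0.294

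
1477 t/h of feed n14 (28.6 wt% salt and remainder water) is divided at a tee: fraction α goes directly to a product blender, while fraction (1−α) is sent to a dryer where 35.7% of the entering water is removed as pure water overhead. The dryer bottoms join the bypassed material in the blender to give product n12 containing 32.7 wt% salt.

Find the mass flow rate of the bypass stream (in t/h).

750.5 t/h

All 1477×0.286 = 422.42 t/h of salt reaches n12, so n12 = 422.42/0.327 = 1291.8 t/h and vapour = 185.19 t/h.
The evaporator receives (1−α)·1477 of feed at 0.714 water and removes 0.357 of that water:
0.357×0.714×(1−α)×1477 = 185.19
(1−α) = 185.19/376.48 = 0.4919;  α = 0.5081.
Bypass flow = 0.5081×1477 = 750.48 t/h.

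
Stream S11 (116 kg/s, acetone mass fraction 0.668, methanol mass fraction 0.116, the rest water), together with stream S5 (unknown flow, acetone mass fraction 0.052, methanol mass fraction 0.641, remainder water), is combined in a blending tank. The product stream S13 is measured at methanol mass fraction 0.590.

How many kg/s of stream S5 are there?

1078 kg/s

Let S5 be the unknown flow. Total out = 116 + S5.
methanol balance: 13.456 + 0.641·S5 = 0.590·(116 + S5)
(0.641 − 0.590)·S5 = 0.590×116 − 13.456 = 54.984
S5 = 54.984 / 0.051 = 1078.1 kg/s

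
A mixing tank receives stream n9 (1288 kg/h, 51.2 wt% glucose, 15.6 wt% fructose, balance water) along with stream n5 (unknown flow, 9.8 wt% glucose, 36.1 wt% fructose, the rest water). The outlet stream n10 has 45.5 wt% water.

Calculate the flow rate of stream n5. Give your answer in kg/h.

1842 kg/h

Let n5 be the unknown flow. Total out = 1288 + n5.
water balance: 427.62 + 0.541·n5 = 0.455·(1288 + n5)
(0.541 − 0.455)·n5 = 0.455×1288 − 427.62 = 158.42
n5 = 158.42 / 0.086 = 1842.1 kg/h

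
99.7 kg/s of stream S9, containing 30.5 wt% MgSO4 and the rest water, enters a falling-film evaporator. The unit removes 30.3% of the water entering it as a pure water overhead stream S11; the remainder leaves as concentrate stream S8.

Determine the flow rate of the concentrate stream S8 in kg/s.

78.7 kg/s

water entering = 99.7×0.695 = 69.291 kg/s; overhead removed = 0.303×69.291 = 20.995 kg/s.
Concentrate = 99.7 − 20.995 = 78.705 kg/s.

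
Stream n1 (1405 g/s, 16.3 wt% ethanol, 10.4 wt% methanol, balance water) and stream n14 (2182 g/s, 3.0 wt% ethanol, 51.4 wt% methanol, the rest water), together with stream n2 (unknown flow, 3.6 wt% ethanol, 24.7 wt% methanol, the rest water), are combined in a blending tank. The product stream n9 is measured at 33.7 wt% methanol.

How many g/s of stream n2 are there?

653.9 g/s

Let n2 be the unknown flow. Total out = 3587 + n2.
methanol balance: 1267.7 + 0.247·n2 = 0.337·(3587 + n2)
(0.247 − 0.337)·n2 = 0.337×3587 − 1267.7 = -58.849
n2 = -58.849 / -0.090 = 653.88 g/s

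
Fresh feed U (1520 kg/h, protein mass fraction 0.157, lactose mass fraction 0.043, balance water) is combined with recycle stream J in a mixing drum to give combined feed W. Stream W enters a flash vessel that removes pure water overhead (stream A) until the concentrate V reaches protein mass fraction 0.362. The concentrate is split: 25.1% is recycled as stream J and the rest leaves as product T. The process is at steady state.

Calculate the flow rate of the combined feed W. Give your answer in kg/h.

1741 kg/h

Overall protein balance (none leaves overhead): protein in fresh feed = protein in product, i.e. 1520×0.157 = (1−0.251)·V·0.362.
V = 238.64/(0.362×0.749) = 880.14 kg/h.
Recycle J = 0.251×880.14 = 220.92 kg/h.
Combined feed W = 1520 + 220.92 = 1740.9 kg/h.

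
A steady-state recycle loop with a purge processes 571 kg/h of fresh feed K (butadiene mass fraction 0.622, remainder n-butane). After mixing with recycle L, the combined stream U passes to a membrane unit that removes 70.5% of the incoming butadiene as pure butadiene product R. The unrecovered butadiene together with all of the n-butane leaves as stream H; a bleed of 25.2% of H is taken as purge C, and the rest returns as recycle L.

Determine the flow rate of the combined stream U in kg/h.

1312 kg/h

n-butane enters only via K and leaves only via the purge: 571×0.378 = 0.252×(n-butane in H), and the membrane unit passes all n-butane, so n-butane in U = n-butane in H = 856.5 kg/h.
butadiene in U: m_A = 571×0.622 + (1−0.252)·(1−0.705)·m_A, so m_A = 355.16/0.7793 = 455.72 kg/h.
U = 455.72 + 856.5 = 1312.2 kg/h.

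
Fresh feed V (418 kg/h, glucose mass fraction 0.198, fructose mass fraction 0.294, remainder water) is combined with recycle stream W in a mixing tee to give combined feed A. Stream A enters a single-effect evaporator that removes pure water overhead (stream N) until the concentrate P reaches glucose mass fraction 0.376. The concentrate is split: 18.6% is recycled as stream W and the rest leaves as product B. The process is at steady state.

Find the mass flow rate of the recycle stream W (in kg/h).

Overall glucose balance (none leaves overhead): glucose in fresh feed = glucose in product, i.e. 418×0.198 = (1−0.186)·P·0.376.
P = 82.764/(0.376×0.814) = 270.41 kg/h.
Recycle W = 0.186×270.41 = 50.297 kg/h.

50.3 kg/h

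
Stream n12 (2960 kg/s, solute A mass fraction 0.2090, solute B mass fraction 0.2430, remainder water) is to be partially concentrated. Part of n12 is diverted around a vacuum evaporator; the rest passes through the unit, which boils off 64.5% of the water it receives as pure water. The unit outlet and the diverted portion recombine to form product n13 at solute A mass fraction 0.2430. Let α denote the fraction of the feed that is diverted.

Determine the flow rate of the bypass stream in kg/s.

1788 kg/s

All 2960×0.209 = 618.64 kg/s of solute A reaches n13, so n13 = 618.64/0.243 = 2545.8 kg/s and vapour = 414.16 kg/s.
The evaporator receives (1−α)·2960 of feed at 0.548 water and removes 0.645 of that water:
0.645×0.548×(1−α)×2960 = 414.16
(1−α) = 414.16/1046.2 = 0.3959;  α = 0.6041.
Bypass flow = 0.6041×2960 = 1788.3 kg/s.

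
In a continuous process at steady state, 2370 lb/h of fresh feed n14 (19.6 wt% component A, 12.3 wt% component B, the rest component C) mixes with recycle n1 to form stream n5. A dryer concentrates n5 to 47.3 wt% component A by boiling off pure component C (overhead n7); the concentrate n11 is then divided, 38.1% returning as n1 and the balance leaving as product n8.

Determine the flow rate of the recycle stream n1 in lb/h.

Overall component A balance (none leaves overhead): component A in fresh feed = component A in product, i.e. 2370×0.196 = (1−0.381)·n11·0.473.
n11 = 464.52/(0.473×0.619) = 1586.5 lb/h.
Recycle n1 = 0.381×1586.5 = 604.47 lb/h.

604.5 lb/h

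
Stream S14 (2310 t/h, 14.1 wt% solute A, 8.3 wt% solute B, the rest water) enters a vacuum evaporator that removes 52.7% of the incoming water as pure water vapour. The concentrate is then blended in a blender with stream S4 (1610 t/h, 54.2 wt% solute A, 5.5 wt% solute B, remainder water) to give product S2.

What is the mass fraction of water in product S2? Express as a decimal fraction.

0.503

Vapour removed = 0.527×0.776×2310 = 944.68 t/h; concentrate = 1365.3 t/h.
water reaching the mixer = 847.88 (from concentrate) + 1610×0.403 = 1496.7 t/h.
Product flow = 1365.3 + 1610 = 2975.3 t/h; water fraction = 0.503.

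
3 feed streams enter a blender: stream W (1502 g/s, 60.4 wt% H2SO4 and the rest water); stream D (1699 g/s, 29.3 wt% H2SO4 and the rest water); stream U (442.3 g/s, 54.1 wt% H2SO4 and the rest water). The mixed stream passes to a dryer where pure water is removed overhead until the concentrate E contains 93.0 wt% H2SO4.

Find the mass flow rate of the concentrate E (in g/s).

1768 g/s

H2SO4 entering = 1502×0.604 + 1699×0.293 + 442.3×0.541 = 1644.3 g/s.
All H2SO4 reports to E, so E = 1644.3/0.930 = 1768.1 g/s.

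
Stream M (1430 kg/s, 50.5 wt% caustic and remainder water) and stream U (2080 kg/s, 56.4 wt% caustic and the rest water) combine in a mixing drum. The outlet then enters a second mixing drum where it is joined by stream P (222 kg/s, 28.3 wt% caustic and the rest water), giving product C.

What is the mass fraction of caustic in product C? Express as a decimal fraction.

0.525

Overall, product flow = 3732 kg/s.
caustic in = 1430×0.505 + 2080×0.564 + 222×0.283 = 1958.1 kg/s.
caustic fraction in C = 0.525.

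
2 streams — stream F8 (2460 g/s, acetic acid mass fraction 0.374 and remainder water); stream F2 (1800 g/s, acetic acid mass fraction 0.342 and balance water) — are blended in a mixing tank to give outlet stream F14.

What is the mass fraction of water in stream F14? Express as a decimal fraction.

0.640

Total flow out = 2460 + 1800 = 4260 g/s.
water in = 2460×0.626 + 1800×0.658 = 2724.4 g/s.
water mass fraction in F14 = 2724.4/4260 = 0.640.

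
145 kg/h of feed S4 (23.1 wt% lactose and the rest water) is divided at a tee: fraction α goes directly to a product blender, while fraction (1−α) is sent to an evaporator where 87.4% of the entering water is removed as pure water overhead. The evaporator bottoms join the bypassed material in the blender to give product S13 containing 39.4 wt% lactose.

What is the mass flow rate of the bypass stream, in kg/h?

55.75 kg/h

All 145×0.231 = 33.495 kg/h of lactose reaches S13, so S13 = 33.495/0.394 = 85.013 kg/h and vapour = 59.987 kg/h.
The evaporator receives (1−α)·145 of feed at 0.769 water and removes 0.874 of that water:
0.874×0.769×(1−α)×145 = 59.987
(1−α) = 59.987/97.455 = 0.6155;  α = 0.3845.
Bypass flow = 0.3845×145 = 55.747 kg/h.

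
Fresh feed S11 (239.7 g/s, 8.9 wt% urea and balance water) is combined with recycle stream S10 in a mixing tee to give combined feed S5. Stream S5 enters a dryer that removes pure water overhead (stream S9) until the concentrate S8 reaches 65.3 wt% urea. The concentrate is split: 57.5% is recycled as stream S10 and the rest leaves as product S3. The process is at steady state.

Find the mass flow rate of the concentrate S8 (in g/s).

Overall urea balance (none leaves overhead): urea in fresh feed = urea in product, i.e. 239.7×0.089 = (1−0.575)·S8·0.653.
S8 = 21.333/(0.653×0.425) = 76.87 g/s.

76.87 g/s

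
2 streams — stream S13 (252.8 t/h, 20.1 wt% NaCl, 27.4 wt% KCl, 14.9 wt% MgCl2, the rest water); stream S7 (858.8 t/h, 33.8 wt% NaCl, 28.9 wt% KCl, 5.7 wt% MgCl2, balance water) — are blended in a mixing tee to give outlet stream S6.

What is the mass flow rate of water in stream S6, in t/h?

366.4 t/h

water out = water in = 252.8×0.376 + 858.8×0.316 = 366.43 t/h.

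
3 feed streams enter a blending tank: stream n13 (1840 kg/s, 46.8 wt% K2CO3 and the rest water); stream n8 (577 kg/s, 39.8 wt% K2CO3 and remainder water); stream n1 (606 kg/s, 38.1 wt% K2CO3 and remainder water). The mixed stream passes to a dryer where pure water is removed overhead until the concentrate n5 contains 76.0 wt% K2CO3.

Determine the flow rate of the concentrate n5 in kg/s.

1739 kg/s

K2CO3 entering = 1840×0.468 + 577×0.398 + 606×0.381 = 1321.7 kg/s.
All K2CO3 reports to n5, so n5 = 1321.7/0.760 = 1739 kg/s.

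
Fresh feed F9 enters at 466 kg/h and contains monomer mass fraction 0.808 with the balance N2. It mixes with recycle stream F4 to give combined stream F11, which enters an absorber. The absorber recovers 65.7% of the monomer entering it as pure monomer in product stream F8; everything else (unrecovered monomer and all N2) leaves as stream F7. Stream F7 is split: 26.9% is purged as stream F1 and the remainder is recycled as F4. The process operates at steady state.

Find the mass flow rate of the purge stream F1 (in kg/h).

135.8 kg/h

N2 enters only via F9 and leaves only via the purge: 466×0.192 = 0.269×(N2 in F7), and the absorber passes all N2, so N2 in F11 = N2 in F7 = 332.61 kg/h.
monomer in F11: m_A = 466×0.808 + (1−0.269)·(1−0.657)·m_A, so m_A = 376.53/0.7493 = 502.53 kg/h.
F7 = (1−0.657)×502.53 + 332.61 = 504.98 kg/h.
Purge F1 = 0.269×504.98 = 135.84 kg/h.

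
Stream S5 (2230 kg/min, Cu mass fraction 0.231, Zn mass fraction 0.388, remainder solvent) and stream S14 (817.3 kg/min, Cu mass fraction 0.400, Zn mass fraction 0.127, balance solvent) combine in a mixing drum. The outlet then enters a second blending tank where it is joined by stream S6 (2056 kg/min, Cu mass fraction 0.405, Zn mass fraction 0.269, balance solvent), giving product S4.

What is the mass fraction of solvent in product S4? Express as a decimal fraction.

Overall, product flow = 5103.3 kg/min.
solvent in = 2230×0.381 + 817.3×0.473 + 2056×0.326 = 1906.5 kg/min.
solvent fraction in S4 = 0.374.

0.374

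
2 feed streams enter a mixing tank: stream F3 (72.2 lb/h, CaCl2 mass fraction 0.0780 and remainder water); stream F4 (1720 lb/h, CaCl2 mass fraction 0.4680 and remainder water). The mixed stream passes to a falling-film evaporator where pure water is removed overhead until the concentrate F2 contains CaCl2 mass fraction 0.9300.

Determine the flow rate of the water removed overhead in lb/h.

CaCl2 entering = 72.2×0.078 + 1720×0.468 = 810.59 lb/h.
All CaCl2 reports to F2, so F2 = 810.59/0.930 = 871.6 lb/h.
Total feed = 1792.2 lb/h; overhead = 1792.2 − 871.6 = 920.6 lb/h.

920.6 lb/h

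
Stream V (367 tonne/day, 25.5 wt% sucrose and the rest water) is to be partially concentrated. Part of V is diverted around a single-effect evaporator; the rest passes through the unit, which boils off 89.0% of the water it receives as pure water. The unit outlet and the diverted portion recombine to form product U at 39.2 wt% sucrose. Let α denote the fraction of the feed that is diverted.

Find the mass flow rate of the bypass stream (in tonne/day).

All 367×0.255 = 93.585 tonne/day of sucrose reaches U, so U = 93.585/0.392 = 238.74 tonne/day and vapour = 128.26 tonne/day.
The evaporator receives (1−α)·367 of feed at 0.745 water and removes 0.890 of that water:
0.890×0.745×(1−α)×367 = 128.26
(1−α) = 128.26/243.34 = 0.5271;  α = 0.4729.
Bypass flow = 0.4729×367 = 173.56 tonne/day.

173.6 tonne/day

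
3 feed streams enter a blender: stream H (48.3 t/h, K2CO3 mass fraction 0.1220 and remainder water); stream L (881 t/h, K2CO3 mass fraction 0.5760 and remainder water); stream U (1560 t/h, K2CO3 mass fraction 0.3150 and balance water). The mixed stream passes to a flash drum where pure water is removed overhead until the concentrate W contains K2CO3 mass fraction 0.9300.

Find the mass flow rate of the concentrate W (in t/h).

1080 t/h

K2CO3 entering = 48.3×0.122 + 881×0.576 + 1560×0.315 = 1004.7 t/h.
All K2CO3 reports to W, so W = 1004.7/0.930 = 1080.4 t/h.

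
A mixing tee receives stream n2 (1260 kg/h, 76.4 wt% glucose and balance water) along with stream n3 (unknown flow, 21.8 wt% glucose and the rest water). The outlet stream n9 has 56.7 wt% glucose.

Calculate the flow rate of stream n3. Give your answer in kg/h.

Let n3 be the unknown flow. Total out = 1260 + n3.
glucose balance: 962.64 + 0.218·n3 = 0.567·(1260 + n3)
(0.218 − 0.567)·n3 = 0.567×1260 − 962.64 = -248.22
n3 = -248.22 / -0.349 = 711.23 kg/h

711.2 kg/h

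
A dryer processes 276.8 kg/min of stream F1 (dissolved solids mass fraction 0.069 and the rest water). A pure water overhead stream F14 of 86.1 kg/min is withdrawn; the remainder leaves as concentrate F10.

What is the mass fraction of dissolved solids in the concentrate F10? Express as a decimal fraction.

0.100

dissolved solids is not removed: 276.8×0.069 = 19.099 kg/min of dissolved solids enters F10.
Concentrate = 276.8 − 86.1 = 190.7 kg/min.
Mass fraction = 19.099/190.7 = 0.100.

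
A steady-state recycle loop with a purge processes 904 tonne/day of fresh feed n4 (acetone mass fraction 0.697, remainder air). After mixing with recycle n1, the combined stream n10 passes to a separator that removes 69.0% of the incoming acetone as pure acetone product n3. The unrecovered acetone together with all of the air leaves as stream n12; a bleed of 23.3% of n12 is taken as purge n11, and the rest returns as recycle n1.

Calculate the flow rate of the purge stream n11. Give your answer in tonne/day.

air enters only via n4 and leaves only via the purge: 904×0.303 = 0.233×(air in n12), and the separator passes all air, so air in n10 = air in n12 = 1175.6 tonne/day.
acetone in n10: m_A = 904×0.697 + (1−0.233)·(1−0.690)·m_A, so m_A = 630.09/0.7622 = 826.64 tonne/day.
n12 = (1−0.690)×826.64 + 1175.6 = 1431.8 tonne/day.
Purge n11 = 0.233×1431.8 = 333.62 tonne/day.

333.6 tonne/day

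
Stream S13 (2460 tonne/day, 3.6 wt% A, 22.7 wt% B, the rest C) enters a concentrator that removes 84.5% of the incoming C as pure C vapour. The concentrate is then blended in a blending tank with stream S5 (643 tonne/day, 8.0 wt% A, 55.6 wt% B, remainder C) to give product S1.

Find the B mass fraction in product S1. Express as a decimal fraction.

Vapour removed = 0.845×0.737×2460 = 1532 tonne/day; concentrate = 928 tonne/day.
B reaching the mixer = 558.42 (from concentrate) + 643×0.556 = 915.93 tonne/day.
Product flow = 928 + 643 = 1571 tonne/day; B fraction = 0.583.

0.583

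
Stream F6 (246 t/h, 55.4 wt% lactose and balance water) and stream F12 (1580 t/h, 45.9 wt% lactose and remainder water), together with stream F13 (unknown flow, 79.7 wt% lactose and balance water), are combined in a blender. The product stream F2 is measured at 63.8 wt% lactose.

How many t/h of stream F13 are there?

1909 t/h

Let F13 be the unknown flow. Total out = 1826 + F13.
lactose balance: 861.5 + 0.797·F13 = 0.638·(1826 + F13)
(0.797 − 0.638)·F13 = 0.638×1826 − 861.5 = 303.48
F13 = 303.48 / 0.159 = 1908.7 t/h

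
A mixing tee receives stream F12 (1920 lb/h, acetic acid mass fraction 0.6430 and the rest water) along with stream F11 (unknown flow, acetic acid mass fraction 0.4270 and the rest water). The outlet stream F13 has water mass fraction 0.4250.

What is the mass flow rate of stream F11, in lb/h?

Let F11 be the unknown flow. Total out = 1920 + F11.
water balance: 685.44 + 0.573·F11 = 0.425·(1920 + F11)
(0.573 − 0.425)·F11 = 0.425×1920 − 685.44 = 130.56
F11 = 130.56 / 0.148 = 882.16 lb/h

882.2 lb/h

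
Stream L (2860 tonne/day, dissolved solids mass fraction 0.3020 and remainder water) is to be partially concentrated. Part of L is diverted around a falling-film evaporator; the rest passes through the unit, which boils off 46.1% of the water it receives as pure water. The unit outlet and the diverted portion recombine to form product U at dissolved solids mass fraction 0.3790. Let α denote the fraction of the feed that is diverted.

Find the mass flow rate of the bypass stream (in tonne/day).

1054 tonne/day

All 2860×0.302 = 863.72 tonne/day of dissolved solids reaches U, so U = 863.72/0.379 = 2278.9 tonne/day and vapour = 581.06 tonne/day.
The evaporator receives (1−α)·2860 of feed at 0.698 water and removes 0.461 of that water:
0.461×0.698×(1−α)×2860 = 581.06
(1−α) = 581.06/920.29 = 0.6314;  α = 0.3686.
Bypass flow = 0.3686×2860 = 1054.2 tonne/day.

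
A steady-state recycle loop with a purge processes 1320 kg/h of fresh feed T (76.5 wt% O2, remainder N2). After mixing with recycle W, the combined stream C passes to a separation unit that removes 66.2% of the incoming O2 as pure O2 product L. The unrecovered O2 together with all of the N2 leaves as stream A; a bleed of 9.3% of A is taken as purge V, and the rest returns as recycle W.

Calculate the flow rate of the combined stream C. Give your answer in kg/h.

4792 kg/h

N2 enters only via T and leaves only via the purge: 1320×0.235 = 0.093×(N2 in A), and the separation unit passes all N2, so N2 in C = N2 in A = 3335.5 kg/h.
O2 in C: m_A = 1320×0.765 + (1−0.093)·(1−0.662)·m_A, so m_A = 1009.8/0.6934 = 1456.2 kg/h.
C = 1456.2 + 3335.5 = 4791.7 kg/h.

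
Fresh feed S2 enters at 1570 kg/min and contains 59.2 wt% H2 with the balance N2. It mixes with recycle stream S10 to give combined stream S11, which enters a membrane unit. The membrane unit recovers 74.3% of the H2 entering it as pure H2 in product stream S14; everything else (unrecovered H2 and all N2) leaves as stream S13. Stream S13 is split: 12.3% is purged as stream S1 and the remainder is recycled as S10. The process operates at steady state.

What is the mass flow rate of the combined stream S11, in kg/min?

6408 kg/min

N2 enters only via S2 and leaves only via the purge: 1570×0.408 = 0.123×(N2 in S13), and the membrane unit passes all N2, so N2 in S11 = N2 in S13 = 5207.8 kg/min.
H2 in S11: m_A = 1570×0.592 + (1−0.123)·(1−0.743)·m_A, so m_A = 929.44/0.7746 = 1199.9 kg/min.
S11 = 1199.9 + 5207.8 = 6407.7 kg/min.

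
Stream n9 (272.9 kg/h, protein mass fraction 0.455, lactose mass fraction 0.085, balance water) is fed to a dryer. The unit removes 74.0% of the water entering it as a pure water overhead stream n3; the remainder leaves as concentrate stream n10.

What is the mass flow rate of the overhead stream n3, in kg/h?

water entering = 272.9×0.460 = 125.53 kg/h; overhead removed = 0.740×125.53 = 92.895 kg/h.

92.9 kg/h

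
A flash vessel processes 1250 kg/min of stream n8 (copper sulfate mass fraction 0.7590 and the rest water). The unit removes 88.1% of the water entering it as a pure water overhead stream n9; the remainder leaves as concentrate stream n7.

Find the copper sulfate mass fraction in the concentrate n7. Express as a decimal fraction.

copper sulfate is not removed: 1250×0.759 = 948.75 kg/min of copper sulfate enters n7.
water entering = 1250×0.241 = 301.25 kg/min; overhead removed = 0.881×301.25 = 265.4 kg/min.
Concentrate = 1250 − 265.4 = 984.6 kg/min.
Mass fraction = 948.75/984.6 = 0.9636.

0.9636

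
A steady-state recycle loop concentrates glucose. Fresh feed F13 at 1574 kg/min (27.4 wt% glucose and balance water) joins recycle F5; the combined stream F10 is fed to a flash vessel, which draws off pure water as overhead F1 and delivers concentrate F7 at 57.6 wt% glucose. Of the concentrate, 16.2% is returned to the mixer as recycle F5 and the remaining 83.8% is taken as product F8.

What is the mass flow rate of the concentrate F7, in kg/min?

Overall glucose balance (none leaves overhead): glucose in fresh feed = glucose in product, i.e. 1574×0.274 = (1−0.162)·F7·0.576.
F7 = 431.28/(0.576×0.838) = 893.49 kg/min.

893.5 kg/min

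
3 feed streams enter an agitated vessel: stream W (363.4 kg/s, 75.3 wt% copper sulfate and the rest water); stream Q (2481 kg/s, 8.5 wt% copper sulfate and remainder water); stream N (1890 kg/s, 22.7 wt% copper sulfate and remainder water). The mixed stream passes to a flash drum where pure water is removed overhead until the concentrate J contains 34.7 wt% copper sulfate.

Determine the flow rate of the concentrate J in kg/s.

2633 kg/s

copper sulfate entering = 363.4×0.753 + 2481×0.085 + 1890×0.227 = 913.56 kg/s.
All copper sulfate reports to J, so J = 913.56/0.347 = 2632.7 kg/s.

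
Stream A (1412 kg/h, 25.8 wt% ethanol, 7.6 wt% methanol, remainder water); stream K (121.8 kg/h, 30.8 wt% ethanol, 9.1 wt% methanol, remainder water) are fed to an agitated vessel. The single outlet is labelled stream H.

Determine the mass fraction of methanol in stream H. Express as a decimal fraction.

Total flow out = 1412 + 121.8 = 1533.8 kg/h.
methanol in = 1412×0.076 + 121.8×0.091 = 118.4 kg/h.
methanol mass fraction in H = 118.4/1533.8 = 0.077.

0.077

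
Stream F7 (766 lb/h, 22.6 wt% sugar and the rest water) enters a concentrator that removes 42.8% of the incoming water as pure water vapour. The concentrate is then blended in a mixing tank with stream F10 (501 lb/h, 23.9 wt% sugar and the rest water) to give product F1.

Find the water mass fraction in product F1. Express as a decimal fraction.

0.7110

Vapour removed = 0.428×0.774×766 = 253.75 lb/h; concentrate = 512.25 lb/h.
water reaching the mixer = 339.13 (from concentrate) + 501×0.761 = 720.39 lb/h.
Product flow = 512.25 + 501 = 1013.2 lb/h; water fraction = 0.7110.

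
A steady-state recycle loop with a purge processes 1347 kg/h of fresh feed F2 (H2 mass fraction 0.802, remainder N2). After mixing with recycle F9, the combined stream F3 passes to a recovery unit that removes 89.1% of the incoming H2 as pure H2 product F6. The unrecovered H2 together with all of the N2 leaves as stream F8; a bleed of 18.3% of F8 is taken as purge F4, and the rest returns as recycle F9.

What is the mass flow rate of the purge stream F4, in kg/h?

290.4 kg/h

N2 enters only via F2 and leaves only via the purge: 1347×0.198 = 0.183×(N2 in F8), and the recovery unit passes all N2, so N2 in F3 = N2 in F8 = 1457.4 kg/h.
H2 in F3: m_A = 1347×0.802 + (1−0.183)·(1−0.891)·m_A, so m_A = 1080.3/0.9109 = 1185.9 kg/h.
F8 = (1−0.891)×1185.9 + 1457.4 = 1586.7 kg/h.
Purge F4 = 0.183×1586.7 = 290.36 kg/h.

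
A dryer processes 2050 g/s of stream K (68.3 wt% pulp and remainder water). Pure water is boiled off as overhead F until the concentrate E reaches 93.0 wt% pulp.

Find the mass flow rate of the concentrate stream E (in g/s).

pulp is conserved: 2050×0.683 = 1400.2 g/s all reports to the concentrate.
Concentrate = 1400.2/(target fraction) = 1505.5 g/s.

1506 g/s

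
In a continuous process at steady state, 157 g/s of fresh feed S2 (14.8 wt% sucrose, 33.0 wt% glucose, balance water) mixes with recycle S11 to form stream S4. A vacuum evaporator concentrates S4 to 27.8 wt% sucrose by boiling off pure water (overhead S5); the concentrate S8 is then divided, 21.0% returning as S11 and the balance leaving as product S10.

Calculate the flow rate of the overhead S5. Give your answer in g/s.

73.42 g/s

Overall sucrose balance (none leaves overhead): sucrose in fresh feed = sucrose in product, i.e. 157×0.148 = (1−0.210)·S8·0.278.
S8 = 23.236/(0.278×0.790) = 105.8 g/s.
Recycle S11 = 0.210×105.8 = 22.218 g/s.
Combined feed S4 = 157 + 22.218 = 179.22 g/s.
Overhead S5 = S4 − S8 = 179.22 − 105.8 = 73.417 g/s.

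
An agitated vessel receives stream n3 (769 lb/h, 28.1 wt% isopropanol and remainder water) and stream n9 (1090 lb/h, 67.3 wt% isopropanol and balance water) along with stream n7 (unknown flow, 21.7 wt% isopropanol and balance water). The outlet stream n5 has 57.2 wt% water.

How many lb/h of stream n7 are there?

Let n7 be the unknown flow. Total out = 1859 + n7.
water balance: 909.34 + 0.783·n7 = 0.572·(1859 + n7)
(0.783 − 0.572)·n7 = 0.572×1859 − 909.34 = 154.01
n7 = 154.01 / 0.211 = 729.89 lb/h

729.9 lb/h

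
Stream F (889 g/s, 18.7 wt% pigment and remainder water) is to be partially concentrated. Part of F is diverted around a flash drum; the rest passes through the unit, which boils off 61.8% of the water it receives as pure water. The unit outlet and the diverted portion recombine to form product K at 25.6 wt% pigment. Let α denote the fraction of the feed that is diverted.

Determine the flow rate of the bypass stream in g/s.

412.1 g/s

All 889×0.187 = 166.24 g/s of pigment reaches K, so K = 166.24/0.256 = 649.39 g/s and vapour = 239.61 g/s.
The evaporator receives (1−α)·889 of feed at 0.813 water and removes 0.618 of that water:
0.618×0.813×(1−α)×889 = 239.61
(1−α) = 239.61/446.66 = 0.5365;  α = 0.4635.
Bypass flow = 0.4635×889 = 412.1 g/s.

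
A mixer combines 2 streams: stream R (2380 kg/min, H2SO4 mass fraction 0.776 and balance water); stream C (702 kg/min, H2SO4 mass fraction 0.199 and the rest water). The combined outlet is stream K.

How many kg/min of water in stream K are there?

1095 kg/min

water out = water in = 2380×0.224 + 702×0.801 = 1095.4 kg/min.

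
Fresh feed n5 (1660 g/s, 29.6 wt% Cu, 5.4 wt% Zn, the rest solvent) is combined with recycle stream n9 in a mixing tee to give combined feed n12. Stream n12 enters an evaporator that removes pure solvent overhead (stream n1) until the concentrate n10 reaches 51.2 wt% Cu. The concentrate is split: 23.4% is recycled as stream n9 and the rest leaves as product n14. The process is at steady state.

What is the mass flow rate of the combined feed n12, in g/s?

1953 g/s

Overall Cu balance (none leaves overhead): Cu in fresh feed = Cu in product, i.e. 1660×0.296 = (1−0.234)·n10·0.512.
n10 = 491.36/(0.512×0.766) = 1252.9 g/s.
Recycle n9 = 0.234×1252.9 = 293.17 g/s.
Combined feed n12 = 1660 + 293.17 = 1953.2 g/s.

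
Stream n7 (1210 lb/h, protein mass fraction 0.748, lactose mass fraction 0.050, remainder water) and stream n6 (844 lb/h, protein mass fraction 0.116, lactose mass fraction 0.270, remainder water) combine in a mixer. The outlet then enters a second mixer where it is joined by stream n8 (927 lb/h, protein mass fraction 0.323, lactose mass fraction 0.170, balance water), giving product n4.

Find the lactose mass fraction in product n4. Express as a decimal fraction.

0.150

Overall, product flow = 2981 lb/h.
lactose in = 1210×0.050 + 844×0.270 + 927×0.170 = 445.97 lb/h.
lactose fraction in n4 = 0.150.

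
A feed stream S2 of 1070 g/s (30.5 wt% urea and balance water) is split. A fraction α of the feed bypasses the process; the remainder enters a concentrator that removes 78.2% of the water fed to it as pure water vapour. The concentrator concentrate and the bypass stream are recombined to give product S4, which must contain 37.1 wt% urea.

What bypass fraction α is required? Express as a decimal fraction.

0.673

All 1070×0.305 = 326.35 g/s of urea reaches S4, so S4 = 326.35/0.371 = 879.65 g/s and vapour = 190.35 g/s.
The evaporator receives (1−α)·1070 of feed at 0.695 water and removes 0.782 of that water:
0.782×0.695×(1−α)×1070 = 190.35
(1−α) = 190.35/581.53 = 0.3273;  α = 0.6727.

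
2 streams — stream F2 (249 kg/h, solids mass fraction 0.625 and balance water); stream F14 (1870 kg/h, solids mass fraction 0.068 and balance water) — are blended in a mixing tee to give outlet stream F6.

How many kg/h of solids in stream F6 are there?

282.8 kg/h

solids out = solids in = 249×0.625 + 1870×0.068 = 282.79 kg/h.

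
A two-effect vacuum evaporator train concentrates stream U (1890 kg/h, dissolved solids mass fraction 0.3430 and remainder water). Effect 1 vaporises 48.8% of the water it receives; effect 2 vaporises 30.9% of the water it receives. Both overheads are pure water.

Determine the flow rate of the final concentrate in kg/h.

1088 kg/h

water in feed = 1890×0.657 = 1241.7 kg/h.
After stage 1: water left = (1−0.488)×1241.7 = 635.77; stream total = 1284 kg/h.
After stage 2: water left = (1−0.309)×635.77 = 439.31; final concentrate = 1087.6 kg/h.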